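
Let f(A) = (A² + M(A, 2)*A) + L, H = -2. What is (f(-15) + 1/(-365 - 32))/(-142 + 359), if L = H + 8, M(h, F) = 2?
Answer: 79796/86149 ≈ 0.92626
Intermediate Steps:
L = 6 (L = -2 + 8 = 6)
f(A) = 6 + A² + 2*A (f(A) = (A² + 2*A) + 6 = 6 + A² + 2*A)
(f(-15) + 1/(-365 - 32))/(-142 + 359) = ((6 + (-15)² + 2*(-15)) + 1/(-365 - 32))/(-142 + 359) = ((6 + 225 - 30) + 1/(-397))/217 = (201 - 1/397)*(1/217) = (79796/397)*(1/217) = 79796/86149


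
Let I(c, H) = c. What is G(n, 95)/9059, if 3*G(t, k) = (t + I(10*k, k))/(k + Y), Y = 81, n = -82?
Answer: 217/1195788 ≈ 0.00018147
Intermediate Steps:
G(t, k) = (t + 10*k)/(3*(81 + k)) (G(t, k) = ((t + 10*k)/(k + 81))/3 = ((t + 10*k)/(81 + k))/3 = (t + 10*k)/(3*(81 + k)))
G(n, 95)/9059 = ((-82 + 10*95)/(3*(81 + 95)))/9059 = ((1/3)*(-82 + 950)/176)*(1/9059) = ((1/3)*(1/176)*868)*(1/9059) = (217/132)*(1/9059) = 217/1195788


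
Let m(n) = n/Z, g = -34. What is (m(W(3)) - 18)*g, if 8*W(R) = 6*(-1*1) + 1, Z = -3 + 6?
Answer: 7429/12 ≈ 619.08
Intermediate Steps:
Z = 3
W(R) = -5/8 (W(R) = (6*(-1*1) + 1)/8 = (6*(-1) + 1)/8 = (-6 + 1)/8 = (⅛)*(-5) = -5/8)
m(n) = n/3
(m(W(3)) - 18)*g = ((⅓)*(-5/8) - 18)*(-34) = (-5/24 - 18)*(-34) = -437/24*(-34) = 7429/12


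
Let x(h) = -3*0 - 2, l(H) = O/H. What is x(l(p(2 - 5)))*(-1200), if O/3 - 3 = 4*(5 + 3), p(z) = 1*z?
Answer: 2400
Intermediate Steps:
p(z) = z
O = 105 (O = 9 + 3*(4*(5 + 3)) = 9 + 3*(4*8) = 9 + 3*32 = 9 + 96 = 105)
l(H) = 105/H
x(h) = -2 (x(h) = 0 - 2 = -2)
x(l(p(2 - 5)))*(-1200) = -2*(-1200) = 2400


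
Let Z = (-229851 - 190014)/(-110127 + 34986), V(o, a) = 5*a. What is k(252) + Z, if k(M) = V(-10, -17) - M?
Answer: -360908/1089 ≈ -331.41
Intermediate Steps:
k(M) = -85 - M (k(M) = 5*(-17) - M = -85 - M)
Z = 6085/1089 (Z = -419865/(-75141) = -419865*(-1/75141) = 6085/1089 ≈ 5.5877)
k(252) + Z = (-85 - 1*252) + 6085/1089 = (-85 - 252) + 6085/1089 = -337 + 6085/1089 = -360908/1089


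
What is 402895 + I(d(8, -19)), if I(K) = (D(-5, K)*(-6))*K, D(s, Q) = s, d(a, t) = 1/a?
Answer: 1611595/4 ≈ 4.0290e+5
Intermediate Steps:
I(K) = 30*K (I(K) = (-5*(-6))*K = 30*K)
402895 + I(d(8, -19)) = 402895 + 30/8 = 402895 + 30*(⅛) = 402895 + 15/4 = 1611595/4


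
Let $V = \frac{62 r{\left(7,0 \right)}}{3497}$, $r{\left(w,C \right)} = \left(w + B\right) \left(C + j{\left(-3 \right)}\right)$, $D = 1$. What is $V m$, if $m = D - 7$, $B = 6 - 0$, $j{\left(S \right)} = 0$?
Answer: $0$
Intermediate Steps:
$B = 6$ ($B = 6 + 0 = 6$)
$r{\left(w,C \right)} = C \left(6 + w\right)$ ($r{\left(w,C \right)} = \left(w + 6\right) \left(C + 0\right) = \left(6 + w\right) C = C \left(6 + w\right)$)
$m = -6$ ($m = 1 - 7 = -6$)
$V = 0$ ($V = \frac{62 \cdot 0 \left(6 + 7\right)}{3497} = 62 \cdot 0 \cdot 13 \cdot \frac{1}{3497} = 62 \cdot 0 \cdot \frac{1}{3497} = 0 \cdot \frac{1}{3497} = 0$)
$V m = 0 \left(-6\right) = 0$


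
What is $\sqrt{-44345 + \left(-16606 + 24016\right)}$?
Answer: $i \sqrt{36935} \approx 192.18 i$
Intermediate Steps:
$\sqrt{-44345 + \left(-16606 + 24016\right)} = \sqrt{-44345 + 7410} = \sqrt{-36935} = i \sqrt{36935}$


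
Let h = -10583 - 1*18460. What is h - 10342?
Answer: -39385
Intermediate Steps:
h = -29043 (h = -10583 - 18460 = -29043)
h - 10342 = -29043 - 10342 = -39385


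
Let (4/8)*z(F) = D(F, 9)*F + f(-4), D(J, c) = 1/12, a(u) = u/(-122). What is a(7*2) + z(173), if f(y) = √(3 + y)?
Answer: 10511/366 + 2*I ≈ 28.719 + 2.0*I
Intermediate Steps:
a(u) = -u/122 (a(u) = u*(-1/122) = -u/122)
D(J, c) = 1/12
z(F) = 2*I + F/6 (z(F) = 2*(F/12 + √(3 - 4)) = 2*(F/12 + √(-1)) = 2*(F/12 + I) = 2*(I + F/12) = 2*I + F/6)
a(7*2) + z(173) = -7*2/122 + (2*I + (⅙)*173) = -1/122*14 + (2*I + 173/6) = -7/61 + (173/6 + 2*I) = 10511/366 + 2*I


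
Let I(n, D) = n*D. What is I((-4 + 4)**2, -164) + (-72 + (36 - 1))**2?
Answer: 1369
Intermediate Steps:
I(n, D) = D*n
I((-4 + 4)**2, -164) + (-72 + (36 - 1))**2 = -164*(-4 + 4)**2 + (-72 + (36 - 1))**2 = -164*0**2 + (-72 + 35)**2 = -164*0 + (-37)**2 = 0 + 1369 = 1369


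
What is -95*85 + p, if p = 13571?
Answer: 5496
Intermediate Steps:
-95*85 + p = -95*85 + 13571 = -8075 + 13571 = 5496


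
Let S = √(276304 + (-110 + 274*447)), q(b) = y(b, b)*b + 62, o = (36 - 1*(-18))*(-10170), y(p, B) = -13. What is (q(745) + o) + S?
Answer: -558803 + 4*√24917 ≈ -5.5817e+5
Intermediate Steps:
o = -549180 (o = (36 + 18)*(-10170) = 54*(-10170) = -549180)
q(b) = 62 - 13*b (q(b) = -13*b + 62 = 62 - 13*b)
S = 4*√24917 (S = √(276304 + (-110 + 122478)) = √(276304 + 122368) = √398672 = 4*√24917 ≈ 631.40)
(q(745) + o) + S = ((62 - 13*745) - 549180) + 4*√24917 = ((62 - 9685) - 549180) + 4*√24917 = (-9623 - 549180) + 4*√24917 = -558803 + 4*√24917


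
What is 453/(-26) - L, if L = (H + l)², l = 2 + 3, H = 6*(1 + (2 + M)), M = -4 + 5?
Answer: -22319/26 ≈ -858.42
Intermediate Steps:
M = 1
H = 24 (H = 6*(1 + (2 + 1)) = 6*(1 + 3) = 6*4 = 24)
l = 5
L = 841 (L = (24 + 5)² = 29² = 841)
453/(-26) - L = 453/(-26) - 1*841 = 453*(-1/26) - 841 = -453/26 - 841 = -22319/26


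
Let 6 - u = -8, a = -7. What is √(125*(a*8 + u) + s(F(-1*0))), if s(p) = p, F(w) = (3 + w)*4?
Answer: 3*I*√582 ≈ 72.374*I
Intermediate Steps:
u = 14 (u = 6 - 1*(-8) = 6 + 8 = 14)
F(w) = 12 + 4*w
√(125*(a*8 + u) + s(F(-1*0))) = √(125*(-7*8 + 14) + (12 + 4*(-1*0))) = √(125*(-56 + 14) + (12 + 4*0)) = √(125*(-42) + (12 + 0)) = √(-5250 + 12) = √(-5238) = 3*I*√582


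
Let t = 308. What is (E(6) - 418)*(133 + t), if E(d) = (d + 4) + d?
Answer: -177282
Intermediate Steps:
E(d) = 4 + 2*d (E(d) = (4 + d) + d = 4 + 2*d)
(E(6) - 418)*(133 + t) = ((4 + 2*6) - 418)*(133 + 308) = ((4 + 12) - 418)*441 = (16 - 418)*441 = -402*441 = -177282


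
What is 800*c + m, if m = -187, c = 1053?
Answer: 842213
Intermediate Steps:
800*c + m = 800*1053 - 187 = 842400 - 187 = 842213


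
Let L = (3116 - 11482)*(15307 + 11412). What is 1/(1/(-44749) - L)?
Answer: 44749/10002795610345 ≈ 4.4736e-9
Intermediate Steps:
L = -223531154 (L = -8366*26719 = -223531154)
1/(1/(-44749) - L) = 1/(1/(-44749) - 1*(-223531154)) = 1/(-1/44749 + 223531154) = 1/(10002795610345/44749) = 44749/10002795610345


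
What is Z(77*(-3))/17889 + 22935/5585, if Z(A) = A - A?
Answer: 4587/1117 ≈ 4.1065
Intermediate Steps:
Z(A) = 0
Z(77*(-3))/17889 + 22935/5585 = 0/17889 + 22935/5585 = 0*(1/17889) + 22935*(1/5585) = 0 + 4587/1117 = 4587/1117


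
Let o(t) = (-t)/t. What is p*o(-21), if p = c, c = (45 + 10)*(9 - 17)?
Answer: 440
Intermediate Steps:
o(t) = -1
c = -440 (c = 55*(-8) = -440)
p = -440
p*o(-21) = -440*(-1) = 440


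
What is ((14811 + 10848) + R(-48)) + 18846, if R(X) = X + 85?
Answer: 44542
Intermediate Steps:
R(X) = 85 + X
((14811 + 10848) + R(-48)) + 18846 = ((14811 + 10848) + (85 - 48)) + 18846 = (25659 + 37) + 18846 = 25696 + 18846 = 44542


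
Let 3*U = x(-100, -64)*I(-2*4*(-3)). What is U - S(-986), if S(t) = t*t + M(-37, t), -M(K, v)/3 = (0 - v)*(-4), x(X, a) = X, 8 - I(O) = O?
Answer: -2950484/3 ≈ -9.8350e+5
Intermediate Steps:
I(O) = 8 - O
U = 1600/3 (U = (-100*(8 - (-2*4)*(-3)))/3 = (-100*(8 - (-8)*(-3)))/3 = (-100*(8 - 1*24))/3 = (-100*(8 - 24))/3 = (-100*(-16))/3 = (1/3)*1600 = 1600/3 ≈ 533.33)
M(K, v) = -12*v (M(K, v) = -3*(0 - v)*(-4) = -3*(-v)*(-4) = -12*v)
S(t) = t**2 - 12*t (S(t) = t*t - 12*t = t**2 - 12*t)
U - S(-986) = 1600/3 - (-986)*(-12 - 986) = 1600/3 - (-986)*(-998) = 1600/3 - 1*984028 = 1600/3 - 984028 = -2950484/3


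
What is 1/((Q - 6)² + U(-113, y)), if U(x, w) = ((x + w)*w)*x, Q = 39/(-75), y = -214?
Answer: -625/4942169681 ≈ -1.2646e-7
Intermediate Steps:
Q = -13/25 (Q = 39*(-1/75) = -13/25 ≈ -0.52000)
U(x, w) = w*x*(w + x) (U(x, w) = ((w + x)*w)*x = (w*(w + x))*x = w*x*(w + x))
1/((Q - 6)² + U(-113, y)) = 1/((-13/25 - 6)² - 214*(-113)*(-214 - 113)) = 1/((-163/25)² - 214*(-113)*(-327)) = 1/(26569/625 - 7907514) = 1/(-4942169681/625) = -625/4942169681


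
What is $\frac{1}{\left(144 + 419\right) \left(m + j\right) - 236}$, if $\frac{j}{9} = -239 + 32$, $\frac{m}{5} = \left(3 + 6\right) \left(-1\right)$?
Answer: $- \frac{1}{1074440} \approx -9.3072 \cdot 10^{-7}$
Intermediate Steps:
$m = -45$ ($m = 5 \left(3 + 6\right) \left(-1\right) = 5 \cdot 9 \left(-1\right) = 5 \left(-9\right) = -45$)
$j = -1863$ ($j = 9 \left(-239 + 32\right) = 9 \left(-207\right) = -1863$)
$\frac{1}{\left(144 + 419\right) \left(m + j\right) - 236} = \frac{1}{\left(144 + 419\right) \left(-45 - 1863\right) - 236} = \frac{1}{563 \left(-1908\right) - 236} = \frac{1}{-1074204 - 236} = \frac{1}{-1074440} = - \frac{1}{1074440}$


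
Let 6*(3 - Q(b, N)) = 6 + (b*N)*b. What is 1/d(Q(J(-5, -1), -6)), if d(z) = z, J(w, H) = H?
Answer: ⅓ ≈ 0.33333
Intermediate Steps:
Q(b, N) = 2 - N*b²/6 (Q(b, N) = 3 - (6 + (b*N)*b)/6 = 3 - (6 + (N*b)*b)/6 = 3 - (6 + N*b²)/6 = 3 + (-1 - N*b²/6) = 2 - N*b²/6)
1/d(Q(J(-5, -1), -6)) = 1/(2 - ⅙*(-6)*(-1)²) = 1/(2 - ⅙*(-6)*1) = 1/(2 + 1) = 1/3 = ⅓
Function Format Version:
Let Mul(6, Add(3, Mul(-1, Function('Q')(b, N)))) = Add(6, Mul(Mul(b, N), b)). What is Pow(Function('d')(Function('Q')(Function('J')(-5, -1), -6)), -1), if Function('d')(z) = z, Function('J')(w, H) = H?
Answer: Rational(1, 3) ≈ 0.33333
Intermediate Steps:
Function('Q')(b, N) = Add(2, Mul(Rational(-1, 6), N, Pow(b, 2))) (Function('Q')(b, N) = Add(3, Mul(Rational(-1, 6), Add(6, Mul(Mul(b, N), b)))) = Add(3, Mul(Rational(-1, 6), Add(6, Mul(Mul(N, b), b)))) = Add(3, Mul(Rational(-1, 6), Add(6, Mul(N, Pow(b, 2))))) = Add(3, Add(-1, Mul(Rational(-1, 6), N, Pow(b, 2)))) = Add(2, Mul(Rational(-1, 6), N, Pow(b, 2))))
Pow(Function('d')(Function('Q')(Function('J')(-5, -1), -6)), -1) = Pow(Add(2, Mul(Rational(-1, 6), -6, Pow(-1, 2))), -1) = Pow(Add(2, Mul(Rational(-1, 6), -6, 1)), -1) = Pow(Add(2, 1), -1) = Pow(3, -1) = Rational(1, 3)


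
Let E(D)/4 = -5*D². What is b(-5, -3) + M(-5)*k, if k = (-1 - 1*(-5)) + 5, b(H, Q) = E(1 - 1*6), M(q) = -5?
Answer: -545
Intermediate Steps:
E(D) = -20*D² (E(D) = 4*(-5*D²) = -20*D²)
b(H, Q) = -500 (b(H, Q) = -20*(1 - 1*6)² = -20*(1 - 6)² = -20*(-5)² = -20*25 = -500)
k = 9 (k = (-1 + 5) + 5 = 4 + 5 = 9)
b(-5, -3) + M(-5)*k = -500 - 5*9 = -500 - 45 = -545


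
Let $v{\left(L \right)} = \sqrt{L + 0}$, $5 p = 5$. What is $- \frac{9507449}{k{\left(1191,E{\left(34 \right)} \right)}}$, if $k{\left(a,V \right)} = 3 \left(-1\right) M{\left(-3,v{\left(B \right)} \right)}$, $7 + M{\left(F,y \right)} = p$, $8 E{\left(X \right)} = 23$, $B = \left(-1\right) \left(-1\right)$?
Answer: $- \frac{9507449}{18} \approx -5.2819 \cdot 10^{5}$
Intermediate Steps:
$p = 1$ ($p = \frac{1}{5} \cdot 5 = 1$)
$B = 1$
$E{\left(X \right)} = \frac{23}{8}$ ($E{\left(X \right)} = \frac{1}{8} \cdot 23 = \frac{23}{8}$)
$v{\left(L \right)} = \sqrt{L}$
$M{\left(F,y \right)} = -6$ ($M{\left(F,y \right)} = -7 + 1 = -6$)
$k{\left(a,V \right)} = 18$ ($k{\left(a,V \right)} = 3 \left(-1\right) \left(-6\right) = \left(-3\right) \left(-6\right) = 18$)
$- \frac{9507449}{k{\left(1191,E{\left(34 \right)} \right)}} = - \frac{9507449}{18}$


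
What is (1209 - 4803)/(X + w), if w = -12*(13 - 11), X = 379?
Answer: -3594/355 ≈ -10.124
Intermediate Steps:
w = -24 (w = -12*2 = -24)
(1209 - 4803)/(X + w) = (1209 - 4803)/(379 - 24) = -3594/355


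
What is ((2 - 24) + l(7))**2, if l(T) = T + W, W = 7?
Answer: 64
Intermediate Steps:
l(T) = 7 + T (l(T) = T + 7 = 7 + T)
((2 - 24) + l(7))**2 = ((2 - 24) + (7 + 7))**2 = (-22 + 14)**2 = (-8)**2 = 64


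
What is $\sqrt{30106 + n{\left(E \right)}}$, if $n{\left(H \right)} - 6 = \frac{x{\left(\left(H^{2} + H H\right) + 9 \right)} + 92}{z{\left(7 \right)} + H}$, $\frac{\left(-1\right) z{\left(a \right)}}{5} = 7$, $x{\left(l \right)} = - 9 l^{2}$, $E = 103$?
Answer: $\frac{i \sqrt{68904774901}}{34} \approx 7720.5 i$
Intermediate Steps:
$z{\left(a \right)} = -35$ ($z{\left(a \right)} = \left(-5\right) 7 = -35$)
$n{\left(H \right)} = 6 + \frac{92 - 9 \left(9 + 2 H^{2}\right)^{2}}{-35 + H}$ ($n{\left(H \right)} = 6 + \frac{- 9 \left(\left(H^{2} + H H\right) + 9\right)^{2} + 92}{-35 + H} = 6 + \frac{- 9 \left(\left(H^{2} + H^{2}\right) + 9\right)^{2} + 92}{-35 + H} = 6 + \frac{- 9 \left(2 H^{2} + 9\right)^{2} + 92}{-35 + H} = 6 + \frac{- 9 \left(9 + 2 H^{2}\right)^{2} + 92}{-35 + H} = 6 + \frac{92 - 9 \left(9 + 2 H^{2}\right)^{2}}{-35 + H}$)
$\sqrt{30106 + n{\left(E \right)}} = \sqrt{30106 + \frac{-118 - 9 \left(9 + 2 \cdot 103^{2}\right)^{2} + 6 \cdot 103}{-35 + 103}} = \sqrt{30106 + \frac{-118 - 9 \left(9 + 2 \cdot 10609\right)^{2} + 618}{68}} = \sqrt{30106 + \frac{-118 - 9 \left(9 + 21218\right)^{2} + 618}{68}} = \sqrt{30106 + \frac{-118 - 9 \cdot 21227^{2} + 618}{68}} = \sqrt{30106 + \frac{-118 - 4055269761 + 618}{68}} = \sqrt{30106 + \frac{1}{68} \left(-4055269261\right)} = \sqrt{30106 - \frac{4055269261}{68}} = \sqrt{- \frac{4053222053}{68}} = \frac{i \sqrt{68904774901}}{34}$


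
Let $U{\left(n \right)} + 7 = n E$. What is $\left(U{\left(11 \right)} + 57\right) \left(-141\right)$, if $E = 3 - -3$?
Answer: $-16356$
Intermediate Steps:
$E = 6$ ($E = 3 + 3 = 6$)
$U{\left(n \right)} = -7 + 6 n$ ($U{\left(n \right)} = -7 + n 6 = -7 + 6 n$)
$\left(U{\left(11 \right)} + 57\right) \left(-141\right) = \left(\left(-7 + 6 \cdot 11\right) + 57\right) \left(-141\right) = \left(\left(-7 + 66\right) + 57\right) \left(-141\right) = \left(59 + 57\right) \left(-141\right) = 116 \left(-141\right) = -16356$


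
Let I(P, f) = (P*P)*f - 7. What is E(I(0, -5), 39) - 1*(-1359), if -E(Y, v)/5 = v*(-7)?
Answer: 2724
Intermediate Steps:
I(P, f) = -7 + f*P² (I(P, f) = P²*f - 7 = f*P² - 7 = -7 + f*P²)
E(Y, v) = 35*v (E(Y, v) = -5*v*(-7) = -(-35)*v = 35*v)
E(I(0, -5), 39) - 1*(-1359) = 35*39 - 1*(-1359) = 1365 + 1359 = 2724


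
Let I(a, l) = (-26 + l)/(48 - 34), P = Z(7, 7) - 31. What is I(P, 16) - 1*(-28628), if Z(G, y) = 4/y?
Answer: 200391/7 ≈ 28627.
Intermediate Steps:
P = -213/7 (P = 4/7 - 31 = -213/7 ≈ -30.429)
I(a, l) = -13/7 + l/14 (I(a, l) = (-26 + l)/14 = (-26 + l)*(1/14) = -13/7 + l/14)
I(P, 16) - 1*(-28628) = (-13/7 + (1/14)*16) - 1*(-28628) = (-13/7 + 8/7) + 28628 = -5/7 + 28628 = 200391/7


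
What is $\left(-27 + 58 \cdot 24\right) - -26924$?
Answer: $28289$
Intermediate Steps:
$\left(-27 + 58 \cdot 24\right) - -26924 = \left(-27 + 1392\right) + 26924 = 1365 + 26924 = 28289$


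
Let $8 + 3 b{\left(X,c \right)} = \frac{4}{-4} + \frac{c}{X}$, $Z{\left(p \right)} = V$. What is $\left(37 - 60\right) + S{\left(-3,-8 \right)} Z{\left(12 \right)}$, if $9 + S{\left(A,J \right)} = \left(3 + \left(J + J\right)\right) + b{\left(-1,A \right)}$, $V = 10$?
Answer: $-263$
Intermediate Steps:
$Z{\left(p \right)} = 10$
$b{\left(X,c \right)} = -3 + \frac{c}{3 X}$ ($b{\left(X,c \right)} = - \frac{8}{3} + \frac{\frac{4}{-4} + \frac{c}{X}}{3} = - \frac{8}{3} + \frac{4 \left(- \frac{1}{4}\right) + \frac{c}{X}}{3} = - \frac{8}{3} + \frac{-1 + \frac{c}{X}}{3} = - \frac{8}{3} - \left(\frac{1}{3} - \frac{c}{3 X}\right) = -3 + \frac{c}{3 X}$)
$S{\left(A,J \right)} = -9 + 2 J - \frac{A}{3}$ ($S{\left(A,J \right)} = -9 + \left(\left(3 + \left(J + J\right)\right) + \left(-3 + \frac{A}{3 \left(-1\right)}\right)\right) = -9 + \left(\left(3 + 2 J\right) + \left(-3 + \frac{1}{3} A \left(-1\right)\right)\right) = -9 + \left(\left(3 + 2 J\right) - \left(3 + \frac{A}{3}\right)\right) = -9 - \left(- 2 J + \frac{A}{3}\right) = -9 + 2 J - \frac{A}{3}$)
$\left(37 - 60\right) + S{\left(-3,-8 \right)} Z{\left(12 \right)} = \left(37 - 60\right) + \left(-9 + 2 \left(-8\right) - -1\right) 10 = \left(37 - 60\right) + \left(-9 - 16 + 1\right) 10 = -23 - 240 = -263$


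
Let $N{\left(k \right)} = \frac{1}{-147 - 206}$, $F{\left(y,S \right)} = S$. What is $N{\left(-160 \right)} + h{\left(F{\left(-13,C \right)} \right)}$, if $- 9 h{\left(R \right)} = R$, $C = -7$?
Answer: $\frac{2462}{3177} \approx 0.77495$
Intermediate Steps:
$h{\left(R \right)} = - \frac{R}{9}$
$N{\left(k \right)} = - \frac{1}{353}$ ($N{\left(k \right)} = \frac{1}{-353} = - \frac{1}{353}$)
$N{\left(-160 \right)} + h{\left(F{\left(-13,C \right)} \right)} = - \frac{1}{353} - - \frac{7}{9} = - \frac{1}{353} + \frac{7}{9} = \frac{2462}{3177}$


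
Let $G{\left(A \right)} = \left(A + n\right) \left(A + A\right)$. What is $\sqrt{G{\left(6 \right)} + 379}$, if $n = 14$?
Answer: $\sqrt{619} \approx 24.88$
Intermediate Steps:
$G{\left(A \right)} = 2 A \left(14 + A\right)$ ($G{\left(A \right)} = \left(A + 14\right) \left(A + A\right) = \left(14 + A\right) 2 A = 2 A \left(14 + A\right)$)
$\sqrt{G{\left(6 \right)} + 379} = \sqrt{2 \cdot 6 \left(14 + 6\right) + 379} = \sqrt{2 \cdot 6 \cdot 20 + 379} = \sqrt{240 + 379} = \sqrt{619}$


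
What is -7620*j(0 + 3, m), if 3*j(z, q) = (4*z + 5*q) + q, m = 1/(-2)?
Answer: -22860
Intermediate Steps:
m = -½ (m = 1*(-½) = -½ ≈ -0.50000)
j(z, q) = 2*q + 4*z/3 (j(z, q) = ((4*z + 5*q) + q)/3 = (4*z + 6*q)/3 = 2*q + 4*z/3)
-7620*j(0 + 3, m) = -7620*(2*(-½) + 4*(0 + 3)/3) = -7620*(-1 + (4/3)*3) = -7620*(-1 + 4) = -7620*3 = -22860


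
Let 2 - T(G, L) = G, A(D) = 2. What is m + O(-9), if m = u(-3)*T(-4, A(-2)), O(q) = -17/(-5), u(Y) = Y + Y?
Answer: -163/5 ≈ -32.600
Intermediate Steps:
T(G, L) = 2 - G
u(Y) = 2*Y
O(q) = 17/5 (O(q) = -17*(-⅕) = 17/5)
m = -36 (m = (2*(-3))*(2 - 1*(-4)) = -6*(2 + 4) = -6*6 = -36)
m + O(-9) = -36 + 17/5 = -163/5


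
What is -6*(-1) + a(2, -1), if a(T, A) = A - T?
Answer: 3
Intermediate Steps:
-6*(-1) + a(2, -1) = -6*(-1) + (-1 - 1*2) = 6 + (-1 - 2) = 6 - 3 = 3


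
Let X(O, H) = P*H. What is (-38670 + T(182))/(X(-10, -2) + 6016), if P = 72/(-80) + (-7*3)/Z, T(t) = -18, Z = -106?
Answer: -2563080/398653 ≈ -6.4294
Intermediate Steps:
P = -186/265 (P = 72/(-80) - 7*3/(-106) = 72*(-1/80) - 21*(-1/106) = -9/10 + 21/106 = -186/265 ≈ -0.70189)
X(O, H) = -186*H/265
(-38670 + T(182))/(X(-10, -2) + 6016) = (-38670 - 18)/(-186/265*(-2) + 6016) = -38688/(372/265 + 6016) = -38688/1594612/265 = -38688*265/1594612 = -2563080/398653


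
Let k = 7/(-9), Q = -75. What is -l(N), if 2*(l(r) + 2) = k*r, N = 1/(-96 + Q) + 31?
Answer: 21628/1539 ≈ 14.053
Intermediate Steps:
k = -7/9 (k = 7*(-⅑) = -7/9 ≈ -0.77778)
N = 5300/171 (N = 1/(-96 - 75) + 31 = 1/(-171) + 31 = -1/171 + 31 = 5300/171 ≈ 30.994)
l(r) = -2 - 7*r/18 (l(r) = -2 + (-7*r/9)/2 = -2 - 7*r/18)
-l(N) = -(-2 - 7/18*5300/171) = -(-2 - 18550/1539) = -1*(-21628/1539) = 21628/1539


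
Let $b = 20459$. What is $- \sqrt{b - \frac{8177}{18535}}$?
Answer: $- \frac{2 \sqrt{1757115164145}}{18535} \approx -143.03$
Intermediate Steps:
$- \sqrt{b - \frac{8177}{18535}} = - \sqrt{20459 - \frac{8177}{18535}} = - \sqrt{\frac{379199388}{18535}} = - \frac{2 \sqrt{1757115164145}}{18535}$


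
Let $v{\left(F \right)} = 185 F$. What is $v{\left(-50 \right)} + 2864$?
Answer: $-6386$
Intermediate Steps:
$v{\left(-50 \right)} + 2864 = 185 \left(-50\right) + 2864 = -9250 + 2864 = -6386$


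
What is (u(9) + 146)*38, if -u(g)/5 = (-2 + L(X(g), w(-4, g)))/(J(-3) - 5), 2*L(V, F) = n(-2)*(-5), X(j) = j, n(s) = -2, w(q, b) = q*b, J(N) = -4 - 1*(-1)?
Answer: 22477/4 ≈ 5619.3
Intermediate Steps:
J(N) = -3 (J(N) = -4 + 1 = -3)
w(q, b) = b*q
L(V, F) = 5 (L(V, F) = (-2*(-5))/2 = (½)*10 = 5)
u(g) = 15/8 (u(g) = -5*(-2 + 5)/(-3 - 5) = -15/(-8) = -15*(-1)/8 = -5*(-3/8) = 15/8)
(u(9) + 146)*38 = (15/8 + 146)*38 = (1183/8)*38 = 22477/4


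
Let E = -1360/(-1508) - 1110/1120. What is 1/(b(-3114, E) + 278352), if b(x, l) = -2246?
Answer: 1/276106 ≈ 3.6218e-6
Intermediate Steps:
E = -3767/42224 (E = -1360*(-1/1508) - 1110*1/1120 = 340/377 - 111/112 = -3767/42224 ≈ -0.089215)
1/(b(-3114, E) + 278352) = 1/(-2246 + 278352) = 1/276106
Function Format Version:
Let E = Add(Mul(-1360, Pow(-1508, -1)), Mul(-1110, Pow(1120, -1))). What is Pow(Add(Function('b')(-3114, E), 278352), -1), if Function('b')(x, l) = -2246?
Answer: Rational(1, 276106) ≈ 3.6218e-6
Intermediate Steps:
E = Rational(-3767, 42224) (E = Add(Mul(-1360, Rational(-1, 1508)), Mul(-1110, Rational(1, 1120))) = Add(Rational(340, 377), Rational(-111, 112)) = Rational(-3767, 42224) ≈ -0.089215)
Pow(Add(Function('b')(-3114, E), 278352), -1) = Pow(Add(-2246, 278352), -1) = Pow(276106, -1) = Rational(1, 276106)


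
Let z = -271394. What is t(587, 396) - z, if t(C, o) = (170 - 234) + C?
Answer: 271917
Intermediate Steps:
t(C, o) = -64 + C
t(587, 396) - z = (-64 + 587) - 1*(-271394) = 523 + 271394 = 271917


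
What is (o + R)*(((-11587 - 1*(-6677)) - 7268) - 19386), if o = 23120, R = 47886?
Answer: -2241233384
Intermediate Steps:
(o + R)*(((-11587 - 1*(-6677)) - 7268) - 19386) = (23120 + 47886)*(((-11587 - 1*(-6677)) - 7268) - 19386) = 71006*(((-11587 + 6677) - 7268) - 19386) = 71006*((-4910 - 7268) - 19386) = 71006*(-12178 - 19386) = 71006*(-31564) = -2241233384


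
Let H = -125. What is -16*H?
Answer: 2000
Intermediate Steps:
-16*H = -16*(-125) = 2000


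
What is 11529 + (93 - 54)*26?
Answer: 12543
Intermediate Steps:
11529 + (93 - 54)*26 = 11529 + 39*26 = 11529 + 1014 = 12543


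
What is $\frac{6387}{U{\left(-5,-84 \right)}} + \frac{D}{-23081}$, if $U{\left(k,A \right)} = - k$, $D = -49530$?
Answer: $\frac{147665997}{115405} \approx 1279.5$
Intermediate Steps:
$\frac{6387}{U{\left(-5,-84 \right)}} + \frac{D}{-23081} = \frac{6387}{\left(-1\right) \left(-5\right)} - \frac{49530}{-23081} = \frac{6387}{5} - - \frac{49530}{23081} = 6387 \cdot \frac{1}{5} + \frac{49530}{23081} = \frac{6387}{5} + \frac{49530}{23081} = \frac{147665997}{115405}$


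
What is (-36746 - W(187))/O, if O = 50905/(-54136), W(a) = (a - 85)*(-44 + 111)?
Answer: 471849376/10181 ≈ 46346.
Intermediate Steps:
W(a) = -5695 + 67*a (W(a) = (-85 + a)*67 = -5695 + 67*a)
O = -50905/54136 (O = 50905*(-1/54136) = -50905/54136 ≈ -0.94032)
(-36746 - W(187))/O = (-36746 - (-5695 + 67*187))/(-50905/54136) = (-36746 - (-5695 + 12529))*(-54136/50905) = (-36746 - 1*6834)*(-54136/50905) = (-36746 - 6834)*(-54136/50905) = -43580*(-54136/50905) = 471849376/10181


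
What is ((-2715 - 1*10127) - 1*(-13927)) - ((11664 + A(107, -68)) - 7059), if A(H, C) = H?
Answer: -3627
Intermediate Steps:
((-2715 - 1*10127) - 1*(-13927)) - ((11664 + A(107, -68)) - 7059) = ((-2715 - 1*10127) - 1*(-13927)) - ((11664 + 107) - 7059) = ((-2715 - 10127) + 13927) - (11771 - 7059) = (-12842 + 13927) - 1*4712 = 1085 - 4712 = -3627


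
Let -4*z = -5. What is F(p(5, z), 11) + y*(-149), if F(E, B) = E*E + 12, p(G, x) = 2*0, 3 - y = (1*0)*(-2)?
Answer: -435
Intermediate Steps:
z = 5/4 (z = -¼*(-5) = 5/4 ≈ 1.2500)
y = 3 (y = 3 - 1*0*(-2) = 3 - 0*(-2) = 3 - 1*0 = 3 + 0 = 3)
p(G, x) = 0
F(E, B) = 12 + E² (F(E, B) = E² + 12 = 12 + E²)
F(p(5, z), 11) + y*(-149) = (12 + 0²) + 3*(-149) = (12 + 0) - 447 = 12 - 447 = -435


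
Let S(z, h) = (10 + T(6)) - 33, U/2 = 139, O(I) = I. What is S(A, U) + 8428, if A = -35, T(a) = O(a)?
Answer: 8411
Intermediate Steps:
U = 278 (U = 2*139 = 278)
T(a) = a
S(z, h) = -17 (S(z, h) = (10 + 6) - 33 = 16 - 33 = -17)
S(A, U) + 8428 = -17 + 8428 = 8411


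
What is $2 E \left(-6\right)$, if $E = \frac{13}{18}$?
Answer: $- \frac{26}{3} \approx -8.6667$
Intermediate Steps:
$E = \frac{13}{18}$ ($E = 13 \cdot \frac{1}{18} = \frac{13}{18} \approx 0.72222$)
$2 E \left(-6\right) = 2 \cdot \frac{13}{18} \left(-6\right) = \frac{13}{9} \left(-6\right) = - \frac{26}{3}$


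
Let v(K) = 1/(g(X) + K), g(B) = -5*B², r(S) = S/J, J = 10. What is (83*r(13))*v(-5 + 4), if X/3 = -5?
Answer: -1079/11260 ≈ -0.095826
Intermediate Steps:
X = -15 (X = 3*(-5) = -15)
r(S) = S/10
v(K) = 1/(-1125 + K) (v(K) = 1/(-5*(-15)² + K) = 1/(-5*225 + K) = 1/(-1125 + K))
(83*r(13))*v(-5 + 4) = (83*((⅒)*13))/(-1125 + (-5 + 4)) = (83*(13/10))/(-1125 - 1) = (1079/10)/(-1126) = (1079/10)*(-1/1126) = -1079/11260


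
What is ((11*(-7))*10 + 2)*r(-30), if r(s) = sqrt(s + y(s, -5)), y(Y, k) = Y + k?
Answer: -768*I*sqrt(65) ≈ -6191.8*I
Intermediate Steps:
r(s) = sqrt(-5 + 2*s) (r(s) = sqrt(s + (s - 5)) = sqrt(s + (-5 + s)) = sqrt(-5 + 2*s))
((11*(-7))*10 + 2)*r(-30) = ((11*(-7))*10 + 2)*sqrt(-5 + 2*(-30)) = (-77*10 + 2)*sqrt(-5 - 60) = (-770 + 2)*sqrt(-65) = -768*I*sqrt(65)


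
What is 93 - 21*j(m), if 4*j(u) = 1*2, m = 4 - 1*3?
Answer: 165/2 ≈ 82.500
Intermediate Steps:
m = 1 (m = 4 - 3 = 1)
j(u) = 1/2 (j(u) = (1*2)/4 = (1/4)*2 = 1/2)
93 - 21*j(m) = 93 - 21*1/2 = 93 - 21/2 = 165/2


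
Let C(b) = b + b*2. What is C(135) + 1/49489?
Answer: 20043046/49489 ≈ 405.00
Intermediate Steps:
C(b) = 3*b (C(b) = b + 2*b = 3*b)
C(135) + 1/49489 = 3*135 + 1/49489 = 405 + 1/49489 = 20043046/49489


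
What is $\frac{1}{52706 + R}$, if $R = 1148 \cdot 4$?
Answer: $\frac{1}{57298} \approx 1.7453 \cdot 10^{-5}$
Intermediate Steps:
$R = 4592$
$\frac{1}{52706 + R} = \frac{1}{52706 + 4592} = \frac{1}{57298}$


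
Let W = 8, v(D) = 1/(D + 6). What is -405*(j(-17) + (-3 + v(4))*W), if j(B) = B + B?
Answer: 23166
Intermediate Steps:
v(D) = 1/(6 + D)
j(B) = 2*B
-405*(j(-17) + (-3 + v(4))*W) = -405*(2*(-17) + (-3 + 1/(6 + 4))*8) = -405*(-34 + (-3 + 1/10)*8) = -405*(-34 + (-3 + ⅒)*8) = -405*(-34 - 29/10*8) = -405*(-34 - 116/5) = -405*(-286/5) = 23166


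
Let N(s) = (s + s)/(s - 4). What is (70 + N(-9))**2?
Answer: 861184/169 ≈ 5095.8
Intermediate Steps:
N(s) = 2*s/(-4 + s) (N(s) = (2*s)/(-4 + s) = 2*s/(-4 + s))
(70 + N(-9))**2 = (70 + 2*(-9)/(-4 - 9))**2 = (70 + 2*(-9)/(-13))**2 = (70 + 2*(-9)*(-1/13))**2 = (70 + 18/13)**2 = (928/13)**2 = 861184/169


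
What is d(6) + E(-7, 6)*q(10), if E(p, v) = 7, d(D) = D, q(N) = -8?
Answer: -50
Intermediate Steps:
d(6) + E(-7, 6)*q(10) = 6 + 7*(-8) = 6 - 56 = -50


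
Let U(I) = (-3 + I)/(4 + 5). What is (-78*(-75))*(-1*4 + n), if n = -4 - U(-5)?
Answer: -41600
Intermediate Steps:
U(I) = -⅓ + I/9 (U(I) = (-3 + I)/9 = (-3 + I)*(⅑) = -⅓ + I/9)
n = -28/9 (n = -4 - (-⅓ + (⅑)*(-5)) = -4 - (-⅓ - 5/9) = -4 - 1*(-8/9) = -4 + 8/9 = -28/9 ≈ -3.1111)
(-78*(-75))*(-1*4 + n) = (-78*(-75))*(-1*4 - 28/9) = 5850*(-4 - 28/9) = 5850*(-64/9) = -41600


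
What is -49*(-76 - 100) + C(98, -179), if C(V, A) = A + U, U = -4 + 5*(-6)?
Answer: 8411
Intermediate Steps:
U = -34 (U = -4 - 30 = -34)
C(V, A) = -34 + A (C(V, A) = A - 34 = -34 + A)
-49*(-76 - 100) + C(98, -179) = -49*(-76 - 100) + (-34 - 179) = -49*(-176) - 213 = 8624 - 213 = 8411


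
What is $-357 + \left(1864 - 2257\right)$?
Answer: $-750$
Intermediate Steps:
$-357 + \left(1864 - 2257\right) = -357 - 393 = -750$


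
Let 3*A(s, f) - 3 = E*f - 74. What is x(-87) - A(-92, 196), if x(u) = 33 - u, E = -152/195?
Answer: 113837/585 ≈ 194.59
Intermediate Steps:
E = -152/195 (E = -152*1/195 = -152/195 ≈ -0.77949)
A(s, f) = -71/3 - 152*f/585 (A(s, f) = 1 + (-152*f/195 - 74)/3 = 1 + (-74 - 152*f/195)/3 = 1 + (-74/3 - 152*f/585) = -71/3 - 152*f/585)
x(-87) - A(-92, 196) = (33 - 1*(-87)) - (-71/3 - 152/585*196) = (33 + 87) - (-71/3 - 29792/585) = 120 - 1*(-43637/585) = 120 + 43637/585 = 113837/585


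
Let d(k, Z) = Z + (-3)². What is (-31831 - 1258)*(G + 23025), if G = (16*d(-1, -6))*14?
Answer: -784110033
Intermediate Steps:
d(k, Z) = 9 + Z (d(k, Z) = Z + 9 = 9 + Z)
G = 672 (G = (16*(9 - 6))*14 = (16*3)*14 = 48*14 = 672)
(-31831 - 1258)*(G + 23025) = (-31831 - 1258)*(672 + 23025) = -33089*23697 = -784110033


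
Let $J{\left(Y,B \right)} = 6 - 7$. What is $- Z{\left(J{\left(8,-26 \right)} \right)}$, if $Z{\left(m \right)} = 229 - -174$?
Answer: $-403$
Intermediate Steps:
$J{\left(Y,B \right)} = -1$ ($J{\left(Y,B \right)} = 6 - 7 = -1$)
$Z{\left(m \right)} = 403$ ($Z{\left(m \right)} = 229 + 174 = 403$)
$- Z{\left(J{\left(8,-26 \right)} \right)} = \left(-1\right) 403 = -403$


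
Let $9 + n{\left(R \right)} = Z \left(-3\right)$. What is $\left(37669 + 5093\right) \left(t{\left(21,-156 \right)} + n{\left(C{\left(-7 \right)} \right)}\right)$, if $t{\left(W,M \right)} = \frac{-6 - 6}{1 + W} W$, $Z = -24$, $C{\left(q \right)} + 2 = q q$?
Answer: $\frac{24246054}{11} \approx 2.2042 \cdot 10^{6}$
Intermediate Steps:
$C{\left(q \right)} = -2 + q^{2}$ ($C{\left(q \right)} = -2 + q q = -2 + q^{2}$)
$t{\left(W,M \right)} = - \frac{12 W}{1 + W}$ ($t{\left(W,M \right)} = - \frac{12}{1 + W} W = - \frac{12 W}{1 + W}$)
$n{\left(R \right)} = 63$ ($n{\left(R \right)} = -9 - -72 = -9 + 72 = 63$)
$\left(37669 + 5093\right) \left(t{\left(21,-156 \right)} + n{\left(C{\left(-7 \right)} \right)}\right) = \left(37669 + 5093\right) \left(\left(-12\right) 21 \frac{1}{1 + 21} + 63\right) = 42762 \left(\left(-12\right) 21 \cdot \frac{1}{22} + 63\right) = 42762 \left(- \frac{126}{11} + 63\right) = 42762 \cdot \frac{567}{11} = \frac{24246054}{11}$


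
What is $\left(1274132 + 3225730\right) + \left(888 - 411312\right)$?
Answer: $4089438$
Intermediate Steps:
$\left(1274132 + 3225730\right) + \left(888 - 411312\right) = 4499862 + \left(888 - 411312\right) = 4499862 - 410424 = 4089438$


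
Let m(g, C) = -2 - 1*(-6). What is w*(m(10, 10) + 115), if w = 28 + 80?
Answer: 12852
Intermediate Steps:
m(g, C) = 4 (m(g, C) = -2 + 6 = 4)
w = 108
w*(m(10, 10) + 115) = 108*(4 + 115) = 108*119 = 12852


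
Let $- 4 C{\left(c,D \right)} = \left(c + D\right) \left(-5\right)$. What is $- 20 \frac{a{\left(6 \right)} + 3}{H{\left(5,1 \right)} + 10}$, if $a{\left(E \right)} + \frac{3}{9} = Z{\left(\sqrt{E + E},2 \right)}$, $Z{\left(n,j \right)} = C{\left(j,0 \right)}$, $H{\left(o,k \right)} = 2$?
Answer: $- \frac{155}{18} \approx -8.6111$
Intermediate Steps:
$C{\left(c,D \right)} = \frac{5 D}{4} + \frac{5 c}{4}$ ($C{\left(c,D \right)} = - \frac{\left(c + D\right) \left(-5\right)}{4} = - \frac{\left(D + c\right) \left(-5\right)}{4} = - \frac{- 5 D - 5 c}{4} = \frac{5 D}{4} + \frac{5 c}{4}$)
$Z{\left(n,j \right)} = \frac{5 j}{4}$ ($Z{\left(n,j \right)} = \frac{5}{4} \cdot 0 + \frac{5 j}{4} = 0 + \frac{5 j}{4} = \frac{5 j}{4}$)
$a{\left(E \right)} = \frac{13}{6}$ ($a{\left(E \right)} = - \frac{1}{3} + \frac{5}{4} \cdot 2 = - \frac{1}{3} + \frac{5}{2} = \frac{13}{6}$)
$- 20 \frac{a{\left(6 \right)} + 3}{H{\left(5,1 \right)} + 10} = - 20 \frac{\frac{13}{6} + 3}{2 + 10} = - 20 \frac{31}{6 \cdot 12} = - 20 \cdot \frac{31}{6} \cdot \frac{1}{12} = \left(-20\right) \frac{31}{72} = - \frac{155}{18}$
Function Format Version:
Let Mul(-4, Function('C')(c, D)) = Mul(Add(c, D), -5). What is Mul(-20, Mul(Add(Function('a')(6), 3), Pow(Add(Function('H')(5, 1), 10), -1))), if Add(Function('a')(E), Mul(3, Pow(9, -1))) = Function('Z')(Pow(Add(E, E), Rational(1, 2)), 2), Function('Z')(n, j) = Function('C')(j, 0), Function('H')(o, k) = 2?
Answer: Rational(-155, 18) ≈ -8.6111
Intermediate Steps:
Function('C')(c, D) = Add(Mul(Rational(5, 4), D), Mul(Rational(5, 4), c)) (Function('C')(c, D) = Mul(Rational(-1, 4), Mul(Add(c, D), -5)) = Mul(Rational(-1, 4), Mul(Add(D, c), -5)) = Mul(Rational(-1, 4), Add(Mul(-5, D), Mul(-5, c))) = Add(Mul(Rational(5, 4), D), Mul(Rational(5, 4), c)))
Function('Z')(n, j) = Mul(Rational(5, 4), j) (Function('Z')(n, j) = Add(Mul(Rational(5, 4), 0), Mul(Rational(5, 4), j)) = Add(0, Mul(Rational(5, 4), j)) = Mul(Rational(5, 4), j))
Function('a')(E) = Rational(13, 6) (Function('a')(E) = Add(Rational(-1, 3), Mul(Rational(5, 4), 2)) = Add(Rational(-1, 3), Rational(5, 2)) = Rational(13, 6))
Mul(-20, Mul(Add(Function('a')(6), 3), Pow(Add(Function('H')(5, 1), 10), -1))) = Mul(-20, Mul(Add(Rational(13, 6), 3), Pow(Add(2, 10), -1))) = Mul(-20, Mul(Rational(31, 6), Pow(12, -1))) = Mul(-20, Mul(Rational(31, 6), Rational(1, 12))) = Mul(-20, Rational(31, 72)) = Rational(-155, 18)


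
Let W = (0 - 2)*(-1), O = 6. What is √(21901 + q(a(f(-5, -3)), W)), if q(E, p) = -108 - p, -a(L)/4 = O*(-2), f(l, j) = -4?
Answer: √21791 ≈ 147.62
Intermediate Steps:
a(L) = 48 (a(L) = -24*(-2) = -4*(-12) = 48)
W = 2 (W = -2*(-1) = 2)
√(21901 + q(a(f(-5, -3)), W)) = √(21901 + (-108 - 1*2)) = √(21901 + (-108 - 2)) = √(21901 - 110) = √21791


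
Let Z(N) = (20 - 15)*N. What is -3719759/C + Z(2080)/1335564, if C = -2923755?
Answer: 416531938423/325405160235 ≈ 1.2800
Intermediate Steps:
Z(N) = 5*N
-3719759/C + Z(2080)/1335564 = -3719759/(-2923755) + (5*2080)/1335564 = -3719759*(-1/2923755) + 10400*(1/1335564) = 3719759/2923755 + 2600/333891 = 416531938423/325405160235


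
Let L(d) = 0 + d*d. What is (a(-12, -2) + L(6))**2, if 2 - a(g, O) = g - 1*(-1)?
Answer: 2401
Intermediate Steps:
a(g, O) = 1 - g (a(g, O) = 2 - (g - 1*(-1)) = 2 - (g + 1) = 2 - (1 + g) = 2 + (-1 - g) = 1 - g)
L(d) = d**2 (L(d) = 0 + d**2 = d**2)
(a(-12, -2) + L(6))**2 = ((1 - 1*(-12)) + 6**2)**2 = ((1 + 12) + 36)**2 = (13 + 36)**2 = 49**2 = 2401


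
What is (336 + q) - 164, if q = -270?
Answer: -98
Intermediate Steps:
(336 + q) - 164 = (336 - 270) - 164 = 66 - 164 = -98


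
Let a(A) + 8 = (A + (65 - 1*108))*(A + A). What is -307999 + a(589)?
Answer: 335181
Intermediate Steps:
a(A) = -8 + 2*A*(-43 + A) (a(A) = -8 + (A + (65 - 1*108))*(A + A) = -8 + (A + (65 - 108))*(2*A) = -8 + (A - 43)*(2*A) = -8 + (-43 + A)*(2*A) = -8 + 2*A*(-43 + A))
-307999 + a(589) = -307999 + (-8 - 86*589 + 2*589²) = -307999 + (-8 - 50654 + 2*346921) = -307999 + (-8 - 50654 + 693842) = -307999 + 643180 = 335181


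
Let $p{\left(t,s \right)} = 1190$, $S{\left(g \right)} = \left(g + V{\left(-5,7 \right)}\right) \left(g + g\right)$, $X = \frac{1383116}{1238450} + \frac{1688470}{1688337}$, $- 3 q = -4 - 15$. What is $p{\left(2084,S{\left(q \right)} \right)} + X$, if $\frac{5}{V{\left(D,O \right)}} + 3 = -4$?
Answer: $\frac{3788179621874}{3177691425} \approx 1192.1$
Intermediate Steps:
$q = \frac{19}{3}$ ($q = - \frac{-4 - 15}{3} = \left(- \frac{1}{3}\right) \left(-19\right) = \frac{19}{3} \approx 6.3333$)
$X = \frac{6726826124}{3177691425}$ ($X = 1383116 \cdot \frac{1}{1238450} + 1688470 \cdot \frac{1}{1688337} = \frac{14714}{13175} + \frac{241210}{241191} = \frac{6726826124}{3177691425} \approx 2.1169$)
$V{\left(D,O \right)} = - \frac{5}{7}$ ($V{\left(D,O \right)} = \frac{5}{-3 - 4} = \frac{5}{-7} = 5 \left(- \frac{1}{7}\right) = - \frac{5}{7}$)
$S{\left(g \right)} = 2 g \left(- \frac{5}{7} + g\right)$ ($S{\left(g \right)} = \left(g - \frac{5}{7}\right) \left(g + g\right) = \left(- \frac{5}{7} + g\right) 2 g = 2 g \left(- \frac{5}{7} + g\right)$)
$p{\left(2084,S{\left(q \right)} \right)} + X = 1190 + \frac{6726826124}{3177691425} = \frac{3788179621874}{3177691425}$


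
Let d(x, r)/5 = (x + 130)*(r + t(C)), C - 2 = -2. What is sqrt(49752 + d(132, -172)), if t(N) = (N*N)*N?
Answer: 4*I*sqrt(10973) ≈ 419.01*I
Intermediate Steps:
C = 0 (C = 2 - 2 = 0)
t(N) = N**3 (t(N) = N**2*N = N**3)
d(x, r) = 5*r*(130 + x) (d(x, r) = 5*((x + 130)*(r + 0**3)) = 5*((130 + x)*(r + 0)) = 5*((130 + x)*r) = 5*(r*(130 + x)) = 5*r*(130 + x))
sqrt(49752 + d(132, -172)) = sqrt(49752 + 5*(-172)*(130 + 132)) = sqrt(49752 + 5*(-172)*262) = sqrt(49752 - 225320) = sqrt(-175568) = 4*I*sqrt(10973)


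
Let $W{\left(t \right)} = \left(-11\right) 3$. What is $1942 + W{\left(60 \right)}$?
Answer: $1909$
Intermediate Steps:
$W{\left(t \right)} = -33$
$1942 + W{\left(60 \right)} = 1942 - 33 = 1909$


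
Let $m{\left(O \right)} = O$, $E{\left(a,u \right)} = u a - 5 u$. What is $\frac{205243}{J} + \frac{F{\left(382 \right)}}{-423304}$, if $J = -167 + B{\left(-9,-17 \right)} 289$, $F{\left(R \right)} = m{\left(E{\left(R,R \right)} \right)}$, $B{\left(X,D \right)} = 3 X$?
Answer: $- \frac{22006993613}{843433220} \approx -26.092$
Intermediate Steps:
$E{\left(a,u \right)} = - 5 u + a u$ ($E{\left(a,u \right)} = a u - 5 u = - 5 u + a u$)
$F{\left(R \right)} = R \left(-5 + R\right)$
$J = -7970$ ($J = -167 + 3 \left(-9\right) 289 = -167 - 7803 = -7970$)
$\frac{205243}{J} + \frac{F{\left(382 \right)}}{-423304} = \frac{205243}{-7970} + \frac{382 \left(-5 + 382\right)}{-423304} = 205243 \left(- \frac{1}{7970}\right) + 382 \cdot 377 \left(- \frac{1}{423304}\right) = - \frac{205243}{7970} + 144014 \left(- \frac{1}{423304}\right) = - \frac{205243}{7970} - \frac{72007}{211652} = - \frac{22006993613}{843433220}$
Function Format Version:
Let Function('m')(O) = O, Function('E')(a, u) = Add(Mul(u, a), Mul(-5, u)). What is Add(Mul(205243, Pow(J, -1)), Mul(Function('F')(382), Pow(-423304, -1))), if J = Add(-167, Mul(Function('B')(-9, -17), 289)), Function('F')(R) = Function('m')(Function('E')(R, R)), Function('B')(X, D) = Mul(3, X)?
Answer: Rational(-22006993613, 843433220) ≈ -26.092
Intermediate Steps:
Function('E')(a, u) = Add(Mul(-5, u), Mul(a, u)) (Function('E')(a, u) = Add(Mul(a, u), Mul(-5, u)) = Add(Mul(-5, u), Mul(a, u)))
Function('F')(R) = Mul(R, Add(-5, R))
J = -7970 (J = Add(-167, Mul(Mul(3, -9), 289)) = Add(-167, Mul(-27, 289)) = Add(-167, -7803) = -7970)
Add(Mul(205243, Pow(J, -1)), Mul(Function('F')(382), Pow(-423304, -1))) = Add(Mul(205243, Pow(-7970, -1)), Mul(Mul(382, Add(-5, 382)), Pow(-423304, -1))) = Add(Mul(205243, Rational(-1, 7970)), Mul(Mul(382, 377), Rational(-1, 423304))) = Add(Rational(-205243, 7970), Mul(144014, Rational(-1, 423304))) = Add(Rational(-205243, 7970), Rational(-72007, 211652)) = Rational(-22006993613, 843433220)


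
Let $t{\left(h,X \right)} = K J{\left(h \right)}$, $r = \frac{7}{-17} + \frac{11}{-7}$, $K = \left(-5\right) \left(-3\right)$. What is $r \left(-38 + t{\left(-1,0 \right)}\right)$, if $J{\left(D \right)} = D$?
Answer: $\frac{12508}{119} \approx 105.11$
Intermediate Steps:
$K = 15$
$r = - \frac{236}{119}$ ($r = 7 \left(- \frac{1}{17}\right) + 11 \left(- \frac{1}{7}\right) = - \frac{7}{17} - \frac{11}{7} = - \frac{236}{119} \approx -1.9832$)
$t{\left(h,X \right)} = 15 h$
$r \left(-38 + t{\left(-1,0 \right)}\right) = - \frac{236 \left(-38 + 15 \left(-1\right)\right)}{119} = - \frac{236 \left(-38 - 15\right)}{119} = \left(- \frac{236}{119}\right) \left(-53\right) = \frac{12508}{119}$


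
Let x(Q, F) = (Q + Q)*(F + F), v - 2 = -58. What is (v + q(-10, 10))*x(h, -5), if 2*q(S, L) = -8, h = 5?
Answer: 6000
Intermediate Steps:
v = -56 (v = 2 - 58 = -56)
x(Q, F) = 4*F*Q (x(Q, F) = (2*Q)*(2*F) = 4*F*Q)
q(S, L) = -4 (q(S, L) = (½)*(-8) = -4)
(v + q(-10, 10))*x(h, -5) = (-56 - 4)*(4*(-5)*5) = -60*(-100) = 6000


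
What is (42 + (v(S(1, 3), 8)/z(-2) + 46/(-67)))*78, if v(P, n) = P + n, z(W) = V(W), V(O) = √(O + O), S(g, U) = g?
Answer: 215904/67 - 351*I ≈ 3222.4 - 351.0*I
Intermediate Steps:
V(O) = √2*√O (V(O) = √(2*O) = √2*√O)
z(W) = √2*√W
(42 + (v(S(1, 3), 8)/z(-2) + 46/(-67)))*78 = (42 + ((1 + 8)/((√2*√(-2))) + 46/(-67)))*78 = (42 + (9/((√2*(I*√2))) + 46*(-1/67)))*78 = (42 + (9/((2*I)) - 46/67))*78 = (42 + (9*(-I/2) - 46/67))*78 = (42 + (-9*I/2 - 46/67))*78 = (42 + (-46/67 - 9*I/2))*78 = (2768/67 - 9*I/2)*78 = 215904/67 - 351*I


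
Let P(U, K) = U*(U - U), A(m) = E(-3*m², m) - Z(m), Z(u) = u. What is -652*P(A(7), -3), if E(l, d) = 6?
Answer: 0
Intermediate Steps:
A(m) = 6 - m
P(U, K) = 0 (P(U, K) = U*0 = 0)
-652*P(A(7), -3) = -652*0 = 0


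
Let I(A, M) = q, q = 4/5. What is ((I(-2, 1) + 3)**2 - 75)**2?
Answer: 2292196/625 ≈ 3667.5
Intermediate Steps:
q = 4/5 (q = 4*(1/5) = 4/5 ≈ 0.80000)
I(A, M) = 4/5
((I(-2, 1) + 3)**2 - 75)**2 = ((4/5 + 3)**2 - 75)**2 = ((19/5)**2 - 75)**2 = (361/25 - 75)**2 = (-1514/25)**2 = 2292196/625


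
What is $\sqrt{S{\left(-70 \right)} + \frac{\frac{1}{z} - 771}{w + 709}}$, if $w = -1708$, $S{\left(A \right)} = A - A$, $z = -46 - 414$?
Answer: $\frac{\sqrt{4527247665}}{76590} \approx 0.87851$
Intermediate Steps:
$z = -460$ ($z = -46 - 414 = -460$)
$S{\left(A \right)} = 0$
$\sqrt{S{\left(-70 \right)} + \frac{\frac{1}{z} - 771}{w + 709}} = \sqrt{0 + \frac{\frac{1}{-460} - 771}{-1708 + 709}} = \sqrt{0 + \frac{- \frac{1}{460} - 771}{-999}} = \sqrt{0 - - \frac{354661}{459540}} = \sqrt{0 + \frac{354661}{459540}} = \sqrt{\frac{354661}{459540}} = \frac{\sqrt{4527247665}}{76590}$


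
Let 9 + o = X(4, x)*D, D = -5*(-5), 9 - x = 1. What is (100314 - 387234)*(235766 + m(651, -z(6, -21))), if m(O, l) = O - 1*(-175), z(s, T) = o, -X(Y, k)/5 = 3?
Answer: -67882976640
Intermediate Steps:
x = 8 (x = 9 - 1*1 = 9 - 1 = 8)
X(Y, k) = -15 (X(Y, k) = -5*3 = -15)
D = 25
o = -384 (o = -9 - 15*25 = -9 - 375 = -384)
z(s, T) = -384
m(O, l) = 175 + O (m(O, l) = O + 175 = 175 + O)
(100314 - 387234)*(235766 + m(651, -z(6, -21))) = (100314 - 387234)*(235766 + (175 + 651)) = -286920*(235766 + 826) = -286920*236592 = -67882976640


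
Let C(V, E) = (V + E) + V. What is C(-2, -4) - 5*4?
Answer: -28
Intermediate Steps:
C(V, E) = E + 2*V (C(V, E) = (E + V) + V = E + 2*V)
C(-2, -4) - 5*4 = (-4 + 2*(-2)) - 5*4 = (-4 - 4) - 20 = -8 - 20 = -28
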